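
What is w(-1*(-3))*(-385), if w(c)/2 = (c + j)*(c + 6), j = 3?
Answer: -41580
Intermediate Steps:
w(c) = 2*(3 + c)*(6 + c) (w(c) = 2*((c + 3)*(c + 6)) = 2*((3 + c)*(6 + c)) = 2*(3 + c)*(6 + c))
w(-1*(-3))*(-385) = (36 + 2*(-1*(-3))**2 + 18*(-1*(-3)))*(-385) = (36 + 2*3**2 + 18*3)*(-385) = (36 + 2*9 + 54)*(-385) = (36 + 18 + 54)*(-385) = 108*(-385) = -41580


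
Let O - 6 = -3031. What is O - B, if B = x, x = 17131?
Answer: -20156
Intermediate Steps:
B = 17131
O = -3025 (O = 6 - 3031 = -3025)
O - B = -3025 - 1*17131 = -3025 - 17131 = -20156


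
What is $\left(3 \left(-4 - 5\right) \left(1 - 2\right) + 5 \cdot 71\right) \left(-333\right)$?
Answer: $-127206$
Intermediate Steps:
$\left(3 \left(-4 - 5\right) \left(1 - 2\right) + 5 \cdot 71\right) \left(-333\right) = \left(3 \left(-9\right) \left(-1\right) + 355\right) \left(-333\right) = \left(\left(-27\right) \left(-1\right) + 355\right) \left(-333\right) = \left(27 + 355\right) \left(-333\right) = 382 \left(-333\right) = -127206$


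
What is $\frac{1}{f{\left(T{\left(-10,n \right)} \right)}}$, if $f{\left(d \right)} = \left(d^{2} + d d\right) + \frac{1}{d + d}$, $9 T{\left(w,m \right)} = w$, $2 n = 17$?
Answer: $\frac{1620}{3271} \approx 0.49526$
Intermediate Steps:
$n = \frac{17}{2}$ ($n = \frac{1}{2} \cdot 17 = \frac{17}{2} \approx 8.5$)
$T{\left(w,m \right)} = \frac{w}{9}$
$f{\left(d \right)} = \frac{1}{2 d} + 2 d^{2}$ ($f{\left(d \right)} = \left(d^{2} + d^{2}\right) + \frac{1}{2 d} = 2 d^{2} + \frac{1}{2 d} = \frac{1}{2 d} + 2 d^{2}$)
$\frac{1}{f{\left(T{\left(-10,n \right)} \right)}} = \frac{1}{\frac{1}{2} \frac{1}{\frac{1}{9} \left(-10\right)} \left(1 + 4 \left(\frac{1}{9} \left(-10\right)\right)^{3}\right)} = \frac{1}{\frac{1}{2} \frac{1}{- \frac{10}{9}} \left(1 + 4 \left(- \frac{10}{9}\right)^{3}\right)} = \frac{1}{\frac{1}{2} \left(- \frac{9}{10}\right) \left(1 + 4 \left(- \frac{1000}{729}\right)\right)} = \frac{1}{\frac{1}{2} \left(- \frac{9}{10}\right) \left(1 - \frac{4000}{729}\right)} = \frac{1}{\frac{1}{2} \left(- \frac{9}{10}\right) \left(- \frac{3271}{729}\right)} = \frac{1}{\frac{3271}{1620}} = \frac{1620}{3271}$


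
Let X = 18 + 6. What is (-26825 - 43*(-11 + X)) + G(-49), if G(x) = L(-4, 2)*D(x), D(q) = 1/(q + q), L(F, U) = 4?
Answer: -1341818/49 ≈ -27384.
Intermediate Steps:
X = 24
D(q) = 1/(2*q)
G(x) = 2/x (G(x) = 4*(1/(2*x)) = 2/x)
(-26825 - 43*(-11 + X)) + G(-49) = (-26825 - 43*(-11 + 24)) + 2/(-49) = (-26825 - 43*13) + 2*(-1/49) = (-26825 - 559) - 2/49 = -27384 - 2/49 = -1341818/49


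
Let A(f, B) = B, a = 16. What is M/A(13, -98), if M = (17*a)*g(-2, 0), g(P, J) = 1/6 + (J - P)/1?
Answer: -884/147 ≈ -6.0136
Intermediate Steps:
g(P, J) = 1/6 + J - P (g(P, J) = 1*(1/6) + (J - P)*1 = 1/6 + (J - P) = 1/6 + J - P)
M = 1768/3 (M = (17*16)*(1/6 + 0 - 1*(-2)) = 272*(1/6 + 0 + 2) = 272*(13/6) = 1768/3 ≈ 589.33)
M/A(13, -98) = (1768/3)/(-98) = (1768/3)*(-1/98) = -884/147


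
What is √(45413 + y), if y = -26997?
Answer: 4*√1151 ≈ 135.71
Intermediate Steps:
√(45413 + y) = √(45413 - 26997) = √18416 = 4*√1151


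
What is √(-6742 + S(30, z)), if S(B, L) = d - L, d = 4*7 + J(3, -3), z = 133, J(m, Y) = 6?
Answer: I*√6841 ≈ 82.71*I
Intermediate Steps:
d = 34 (d = 4*7 + 6 = 28 + 6 = 34)
S(B, L) = 34 - L
√(-6742 + S(30, z)) = √(-6742 + (34 - 1*133)) = √(-6742 + (34 - 133)) = √(-6742 - 99) = √(-6841) = I*√6841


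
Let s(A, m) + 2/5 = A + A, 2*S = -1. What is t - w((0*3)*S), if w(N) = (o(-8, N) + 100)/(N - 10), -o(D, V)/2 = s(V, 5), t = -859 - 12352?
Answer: -330023/25 ≈ -13201.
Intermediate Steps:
S = -1/2 (S = (1/2)*(-1) = -1/2 ≈ -0.50000)
t = -13211
s(A, m) = -2/5 + 2*A (s(A, m) = -2/5 + (A + A) = -2/5 + 2*A)
o(D, V) = 4/5 - 4*V (o(D, V) = -2*(-2/5 + 2*V) = 4/5 - 4*V)
w(N) = (504/5 - 4*N)/(-10 + N) (w(N) = ((4/5 - 4*N) + 100)/(N - 10) = (504/5 - 4*N)/(-10 + N))
t - w((0*3)*S) = -13211 - 4*(126 - 5*0*3*(-1)/2)/(5*(-10 + (0*3)*(-1/2))) = -13211 - 4*(126 - 0*(-1)/2)/(5*(-10 + 0*(-1/2))) = -13211 - 4*(126 - 5*0)/(5*(-10 + 0)) = -13211 - 4*(126 + 0)/(5*(-10)) = -13211 - 4*(-1)*126/(5*10) = -13211 - 1*(-252/25) = -13211 + 252/25 = -330023/25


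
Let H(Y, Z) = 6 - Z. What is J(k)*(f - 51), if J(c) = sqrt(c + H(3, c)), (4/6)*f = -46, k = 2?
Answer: -120*sqrt(6) ≈ -293.94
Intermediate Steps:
f = -69 (f = (3/2)*(-46) = -69)
J(c) = sqrt(6) (J(c) = sqrt(c + (6 - c)) = sqrt(6))
J(k)*(f - 51) = sqrt(6)*(-69 - 51) = sqrt(6)*(-120) = -120*sqrt(6)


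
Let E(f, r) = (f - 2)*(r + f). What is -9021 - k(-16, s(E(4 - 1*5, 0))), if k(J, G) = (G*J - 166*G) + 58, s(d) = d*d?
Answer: -7441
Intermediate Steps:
E(f, r) = (-2 + f)*(f + r)
s(d) = d²
k(J, G) = 58 - 166*G + G*J (k(J, G) = (-166*G + G*J) + 58 = 58 - 166*G + G*J)
-9021 - k(-16, s(E(4 - 1*5, 0))) = -9021 - (58 - 166*((4 - 1*5)² - 2*(4 - 1*5) - 2*0 + (4 - 1*5)*0)² + ((4 - 1*5)² - 2*(4 - 1*5) - 2*0 + (4 - 1*5)*0)²*(-16)) = -9021 - (58 - 166*((4 - 5)² - 2*(4 - 5) + 0 + (4 - 5)*0)² + ((4 - 5)² - 2*(4 - 5) + 0 + (4 - 5)*0)²*(-16)) = -9021 - (58 - 166*((-1)² - 2*(-1) + 0 - 1*0)² + ((-1)² - 2*(-1) + 0 - 1*0)²*(-16)) = -9021 - (58 - 166*(1 + 2 + 0 + 0)² + (1 + 2 + 0 + 0)²*(-16)) = -9021 - (58 - 166*3² + 3²*(-16)) = -9021 - (58 - 166*9 + 9*(-16)) = -9021 - (58 - 1494 - 144) = -9021 - 1*(-1580) = -9021 + 1580 = -7441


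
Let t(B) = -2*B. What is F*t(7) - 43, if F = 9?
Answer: -169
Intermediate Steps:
F*t(7) - 43 = 9*(-2*7) - 43 = 9*(-14) - 43 = -126 - 43 = -169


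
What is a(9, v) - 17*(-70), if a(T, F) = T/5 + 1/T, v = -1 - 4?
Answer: 53636/45 ≈ 1191.9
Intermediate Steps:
v = -5
a(T, F) = 1/T + T/5 (a(T, F) = T*(1/5) + 1/T = T/5 + 1/T = 1/T + T/5)
a(9, v) - 17*(-70) = (1/9 + (1/5)*9) - 17*(-70) = (1/9 + 9/5) + 1190 = 86/45 + 1190 = 53636/45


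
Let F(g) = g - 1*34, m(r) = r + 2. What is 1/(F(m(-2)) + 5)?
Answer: -1/29 ≈ -0.034483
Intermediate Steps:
m(r) = 2 + r
F(g) = -34 + g (F(g) = g - 34 = -34 + g)
1/(F(m(-2)) + 5) = 1/((-34 + (2 - 2)) + 5) = 1/((-34 + 0) + 5) = 1/(-34 + 5) = 1/(-29) = -1/29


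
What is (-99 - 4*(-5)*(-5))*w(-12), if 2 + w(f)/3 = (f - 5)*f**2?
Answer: 1462650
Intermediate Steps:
w(f) = -6 + 3*f**2*(-5 + f) (w(f) = -6 + 3*((f - 5)*f**2) = -6 + 3*((-5 + f)*f**2) = -6 + 3*(f**2*(-5 + f)) = -6 + 3*f**2*(-5 + f))
(-99 - 4*(-5)*(-5))*w(-12) = (-99 - 4*(-5)*(-5))*(-6 - 15*(-12)**2 + 3*(-12)**3) = (-99 + 20*(-5))*(-6 - 15*144 + 3*(-1728)) = (-99 - 100)*(-6 - 2160 - 5184) = -199*(-7350) = 1462650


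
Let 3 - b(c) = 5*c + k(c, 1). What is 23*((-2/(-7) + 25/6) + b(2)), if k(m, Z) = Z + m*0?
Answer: -3427/42 ≈ -81.595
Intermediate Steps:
k(m, Z) = Z (k(m, Z) = Z + 0 = Z)
b(c) = 2 - 5*c (b(c) = 3 - (5*c + 1) = 3 - (1 + 5*c) = 3 + (-1 - 5*c) = 2 - 5*c)
23*((-2/(-7) + 25/6) + b(2)) = 23*((-2/(-7) + 25/6) + (2 - 5*2)) = 23*((-2*(-1/7) + 25*(1/6)) + (2 - 10)) = 23*((2/7 + 25/6) - 8) = 23*(187/42 - 8) = 23*(-149/42) = -3427/42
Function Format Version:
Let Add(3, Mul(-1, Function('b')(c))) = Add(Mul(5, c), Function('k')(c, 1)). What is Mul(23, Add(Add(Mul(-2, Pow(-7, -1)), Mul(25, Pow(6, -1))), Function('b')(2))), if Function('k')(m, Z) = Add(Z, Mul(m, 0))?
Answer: Rational(-3427, 42) ≈ -81.595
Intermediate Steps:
Function('k')(m, Z) = Z (Function('k')(m, Z) = Add(Z, 0) = Z)
Function('b')(c) = Add(2, Mul(-5, c)) (Function('b')(c) = Add(3, Mul(-1, Add(Mul(5, c), 1))) = Add(3, Mul(-1, Add(1, Mul(5, c)))) = Add(3, Add(-1, Mul(-5, c))) = Add(2, Mul(-5, c)))
Mul(23, Add(Add(Mul(-2, Pow(-7, -1)), Mul(25, Pow(6, -1))), Function('b')(2))) = Mul(23, Add(Add(Mul(-2, Pow(-7, -1)), Mul(25, Pow(6, -1))), Add(2, Mul(-5, 2)))) = Mul(23, Add(Add(Mul(-2, Rational(-1, 7)), Mul(25, Rational(1, 6))), Add(2, -10))) = Mul(23, Add(Add(Rational(2, 7), Rational(25, 6)), -8)) = Mul(23, Add(Rational(187, 42), -8)) = Mul(23, Rational(-149, 42)) = Rational(-3427, 42)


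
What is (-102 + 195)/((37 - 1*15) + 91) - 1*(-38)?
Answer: 4387/113 ≈ 38.823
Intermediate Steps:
(-102 + 195)/((37 - 1*15) + 91) - 1*(-38) = 93/((37 - 15) + 91) + 38 = 93/(22 + 91) + 38 = 93/113 + 38 = 4387/113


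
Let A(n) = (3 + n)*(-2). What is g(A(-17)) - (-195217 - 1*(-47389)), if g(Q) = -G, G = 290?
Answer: 147538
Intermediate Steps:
A(n) = -6 - 2*n
g(Q) = -290 (g(Q) = -1*290 = -290)
g(A(-17)) - (-195217 - 1*(-47389)) = -290 - (-195217 - 1*(-47389)) = -290 - (-195217 + 47389) = -290 - 1*(-147828) = -290 + 147828 = 147538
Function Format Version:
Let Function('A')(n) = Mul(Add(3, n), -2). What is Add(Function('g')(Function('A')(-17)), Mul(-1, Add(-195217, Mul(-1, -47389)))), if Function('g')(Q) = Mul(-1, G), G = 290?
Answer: 147538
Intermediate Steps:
Function('A')(n) = Add(-6, Mul(-2, n))
Function('g')(Q) = -290 (Function('g')(Q) = Mul(-1, 290) = -290)
Add(Function('g')(Function('A')(-17)), Mul(-1, Add(-195217, Mul(-1, -47389)))) = Add(-290, Mul(-1, Add(-195217, Mul(-1, -47389)))) = Add(-290, Mul(-1, Add(-195217, 47389))) = Add(-290, Mul(-1, -147828)) = Add(-290, 147828) = 147538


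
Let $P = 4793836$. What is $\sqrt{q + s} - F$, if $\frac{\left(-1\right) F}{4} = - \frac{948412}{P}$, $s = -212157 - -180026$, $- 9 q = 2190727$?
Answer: $- \frac{948412}{1198459} + \frac{13 i \sqrt{14674}}{3} \approx -0.79136 + 524.92 i$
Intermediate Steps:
$q = - \frac{2190727}{9}$ ($q = \left(- \frac{1}{9}\right) 2190727 = - \frac{2190727}{9} \approx -2.4341 \cdot 10^{5}$)
$s = -32131$ ($s = -212157 + 180026 = -32131$)
$F = \frac{948412}{1198459}$ ($F = - 4 \left(- \frac{948412}{4793836}\right) = - 4 \left(\left(-948412\right) \frac{1}{4793836}\right) = \left(-4\right) \left(- \frac{237103}{1198459}\right) = \frac{948412}{1198459} \approx 0.79136$)
$\sqrt{q + s} - F = \sqrt{- \frac{2190727}{9} - 32131} - \frac{948412}{1198459} = \sqrt{- \frac{2479906}{9}} - \frac{948412}{1198459} = \frac{13 i \sqrt{14674}}{3} - \frac{948412}{1198459} = - \frac{948412}{1198459} + \frac{13 i \sqrt{14674}}{3}$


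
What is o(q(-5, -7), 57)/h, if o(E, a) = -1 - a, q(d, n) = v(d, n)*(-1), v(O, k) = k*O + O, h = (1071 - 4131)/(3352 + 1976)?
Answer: 8584/85 ≈ 100.99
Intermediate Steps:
h = -85/148 (h = -3060/5328 = -3060*1/5328 = -85/148 ≈ -0.57432)
v(O, k) = O + O*k (v(O, k) = O*k + O = O + O*k)
q(d, n) = -d*(1 + n) (q(d, n) = (d*(1 + n))*(-1) = -d*(1 + n))
o(q(-5, -7), 57)/h = (-1 - 1*57)/(-85/148) = (-1 - 57)*(-148/85) = -58*(-148/85) = 8584/85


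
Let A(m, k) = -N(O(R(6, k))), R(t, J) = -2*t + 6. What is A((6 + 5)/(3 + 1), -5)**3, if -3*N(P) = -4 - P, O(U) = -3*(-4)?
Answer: -4096/27 ≈ -151.70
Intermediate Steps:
R(t, J) = 6 - 2*t
O(U) = 12
N(P) = 4/3 + P/3 (N(P) = -(-4 - P)/3 = 4/3 + P/3)
A(m, k) = -16/3 (A(m, k) = -(4/3 + (1/3)*12) = -(4/3 + 4) = -1*16/3 = -16/3)
A((6 + 5)/(3 + 1), -5)**3 = (-16/3)**3 = -4096/27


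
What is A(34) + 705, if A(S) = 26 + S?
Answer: 765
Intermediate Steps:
A(34) + 705 = (26 + 34) + 705 = 60 + 705 = 765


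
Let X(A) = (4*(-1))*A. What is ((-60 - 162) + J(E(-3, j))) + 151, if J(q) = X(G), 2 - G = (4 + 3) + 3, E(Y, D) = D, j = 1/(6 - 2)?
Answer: -39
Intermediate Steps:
j = 1/4 ≈ 0.25000
G = -8 (G = 2 - ((4 + 3) + 3) = 2 - (7 + 3) = 2 - 1*10 = 2 - 10 = -8)
X(A) = -4*A
J(q) = 32 (J(q) = -4*(-8) = 32)
((-60 - 162) + J(E(-3, j))) + 151 = ((-60 - 162) + 32) + 151 = (-222 + 32) + 151 = -190 + 151 = -39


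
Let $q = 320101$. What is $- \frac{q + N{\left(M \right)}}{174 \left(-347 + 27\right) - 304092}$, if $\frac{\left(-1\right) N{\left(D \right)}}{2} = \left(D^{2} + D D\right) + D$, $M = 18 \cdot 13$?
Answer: $\frac{100609}{359772} \approx 0.27965$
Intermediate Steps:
$M = 234$
$N{\left(D \right)} = - 4 D^{2} - 2 D$ ($N{\left(D \right)} = - 2 \left(\left(D^{2} + D D\right) + D\right) = - 2 \left(\left(D^{2} + D^{2}\right) + D\right) = - 2 \left(2 D^{2} + D\right) = - 2 \left(D + 2 D^{2}\right) = - 4 D^{2} - 2 D$)
$- \frac{q + N{\left(M \right)}}{174 \left(-347 + 27\right) - 304092} = - \frac{320101 - 468 \left(1 + 2 \cdot 234\right)}{174 \left(-347 + 27\right) - 304092} = - \frac{320101 - 468 \left(1 + 468\right)}{174 \left(-320\right) - 304092} = - \frac{320101 - 468 \cdot 469}{-55680 - 304092} = - \frac{320101 - 219492}{-359772} = - \frac{100609 \left(-1\right)}{359772} = \left(-1\right) \left(- \frac{100609}{359772}\right) = \frac{100609}{359772}$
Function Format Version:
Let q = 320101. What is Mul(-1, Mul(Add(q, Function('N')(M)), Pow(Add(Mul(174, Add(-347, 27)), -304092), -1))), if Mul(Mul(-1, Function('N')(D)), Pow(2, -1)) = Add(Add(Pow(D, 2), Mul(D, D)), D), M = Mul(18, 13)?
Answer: Rational(100609, 359772) ≈ 0.27965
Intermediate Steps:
M = 234
Function('N')(D) = Add(Mul(-4, Pow(D, 2)), Mul(-2, D)) (Function('N')(D) = Mul(-2, Add(Add(Pow(D, 2), Mul(D, D)), D)) = Mul(-2, Add(Add(Pow(D, 2), Pow(D, 2)), D)) = Mul(-2, Add(Mul(2, Pow(D, 2)), D)) = Mul(-2, Add(D, Mul(2, Pow(D, 2)))) = Add(Mul(-4, Pow(D, 2)), Mul(-2, D)))
Mul(-1, Mul(Add(q, Function('N')(M)), Pow(Add(Mul(174, Add(-347, 27)), -304092), -1))) = Mul(-1, Mul(Add(320101, Mul(-2, 234, Add(1, Mul(2, 234)))), Pow(Add(Mul(174, Add(-347, 27)), -304092), -1))) = Mul(-1, Mul(Add(320101, Mul(-2, 234, Add(1, 468))), Pow(Add(Mul(174, -320), -304092), -1))) = Mul(-1, Mul(Add(320101, Mul(-2, 234, 469)), Pow(Add(-55680, -304092), -1))) = Mul(-1, Mul(Add(320101, -219492), Pow(-359772, -1))) = Mul(-1, Mul(100609, Rational(-1, 359772))) = Mul(-1, Rational(-100609, 359772)) = Rational(100609, 359772)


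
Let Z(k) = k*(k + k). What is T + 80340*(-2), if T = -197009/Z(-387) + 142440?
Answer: -5463770129/299538 ≈ -18241.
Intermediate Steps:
Z(k) = 2*k**2 (Z(k) = k*(2*k) = 2*k**2)
T = 42665995711/299538 (T = -197009/(2*(-387)**2) + 142440 = -197009/(2*149769) + 142440 = -197009/299538 + 142440 = 42665995711/299538 ≈ 1.4244e+5)
T + 80340*(-2) = 42665995711/299538 + 80340*(-2) = 42665995711/299538 - 160680 = -5463770129/299538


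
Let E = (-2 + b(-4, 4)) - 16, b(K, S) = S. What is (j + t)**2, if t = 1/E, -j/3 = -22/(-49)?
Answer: 19321/9604 ≈ 2.0118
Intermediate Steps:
j = -66/49 (j = -(-66)/(-49) = -(-66)*(-1)/49 = -3*22/49 = -66/49 ≈ -1.3469)
E = -14 (E = (-2 + 4) - 16 = 2 - 16 = -14)
t = -1/14 (t = 1/(-14) = -1/14 ≈ -0.071429)
(j + t)**2 = (-66/49 - 1/14)**2 = (-139/98)**2 = 19321/9604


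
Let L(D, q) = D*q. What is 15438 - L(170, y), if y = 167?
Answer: -12952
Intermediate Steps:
15438 - L(170, y) = 15438 - 170*167 = 15438 - 1*28390 = 15438 - 28390 = -12952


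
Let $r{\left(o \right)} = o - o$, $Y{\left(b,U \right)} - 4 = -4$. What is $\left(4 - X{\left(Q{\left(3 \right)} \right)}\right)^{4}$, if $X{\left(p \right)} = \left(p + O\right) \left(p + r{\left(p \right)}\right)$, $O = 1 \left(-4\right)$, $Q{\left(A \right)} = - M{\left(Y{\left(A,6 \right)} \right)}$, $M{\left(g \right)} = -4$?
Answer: $256$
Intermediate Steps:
$Y{\left(b,U \right)} = 0$ ($Y{\left(b,U \right)} = 4 - 4 = 0$)
$r{\left(o \right)} = 0$
$Q{\left(A \right)} = 4$ ($Q{\left(A \right)} = \left(-1\right) \left(-4\right) = 4$)
$O = -4$
$X{\left(p \right)} = p \left(-4 + p\right)$ ($X{\left(p \right)} = \left(p - 4\right) \left(p + 0\right) = \left(-4 + p\right) p = p \left(-4 + p\right)$)
$\left(4 - X{\left(Q{\left(3 \right)} \right)}\right)^{4} = \left(4 - 4 \left(-4 + 4\right)\right)^{4} = \left(4 - 4 \cdot 0\right)^{4} = \left(4 - 0\right)^{4} = \left(4 + 0\right)^{4} = 4^{4} = 256$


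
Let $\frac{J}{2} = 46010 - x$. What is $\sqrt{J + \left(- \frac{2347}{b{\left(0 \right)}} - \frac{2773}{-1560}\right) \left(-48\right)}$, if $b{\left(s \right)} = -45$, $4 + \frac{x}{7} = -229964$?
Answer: $\frac{\sqrt{125824086570}}{195} \approx 1819.1$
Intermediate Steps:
$x = -1609776$ ($x = -28 + 7 \left(-229964\right) = -28 - 1609748 = -1609776$)
$J = 3311572$ ($J = 2 \left(46010 - -1609776\right) = 2 \left(46010 + 1609776\right) = 2 \cdot 1655786 = 3311572$)
$\sqrt{J + \left(- \frac{2347}{b{\left(0 \right)}} - \frac{2773}{-1560}\right) \left(-48\right)} = \sqrt{3311572 + \left(- \frac{2347}{-45} - \frac{2773}{-1560}\right) \left(-48\right)} = \sqrt{3311572 + \left(\left(-2347\right) \left(- \frac{1}{45}\right) - - \frac{2773}{1560}\right) \left(-48\right)} = \sqrt{3311572 + \left(\frac{2347}{45} + \frac{2773}{1560}\right) \left(-48\right)} = \sqrt{3311572 + \frac{252407}{4680} \left(-48\right)} = \sqrt{3311572 - \frac{504814}{195}} = \sqrt{\frac{645251726}{195}} = \frac{\sqrt{125824086570}}{195}$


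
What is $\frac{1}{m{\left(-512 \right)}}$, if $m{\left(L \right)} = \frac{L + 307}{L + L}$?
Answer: $\frac{1024}{205} \approx 4.9951$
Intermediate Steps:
$m{\left(L \right)} = \frac{307 + L}{2 L}$
$\frac{1}{m{\left(-512 \right)}} = \frac{1}{\frac{1}{2} \frac{1}{-512} \left(307 - 512\right)} = \frac{1}{\frac{1}{2} \left(- \frac{1}{512}\right) \left(-205\right)} = \frac{1}{\frac{205}{1024}} = \frac{1024}{205}$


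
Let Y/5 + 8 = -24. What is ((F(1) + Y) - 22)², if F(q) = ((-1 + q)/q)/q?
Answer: 33124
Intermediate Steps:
Y = -160 (Y = -40 + 5*(-24) = -40 - 120 = -160)
F(q) = (-1 + q)/q² (F(q) = ((-1 + q)/q)/q = (-1 + q)/q²)
((F(1) + Y) - 22)² = (((-1 + 1)/1² - 160) - 22)² = ((1*0 - 160) - 22)² = ((0 - 160) - 22)² = (-160 - 22)² = (-182)² = 33124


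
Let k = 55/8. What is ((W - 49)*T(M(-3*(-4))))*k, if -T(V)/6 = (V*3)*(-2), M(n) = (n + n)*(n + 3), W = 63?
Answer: 1247400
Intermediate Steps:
M(n) = 2*n*(3 + n) (M(n) = (2*n)*(3 + n) = 2*n*(3 + n))
k = 55/8 (k = 55*(1/8) = 55/8 ≈ 6.8750)
T(V) = 36*V (T(V) = -6*V*3*(-2) = -6*3*V*(-2) = -(-36)*V = 36*V)
((W - 49)*T(M(-3*(-4))))*k = ((63 - 49)*(36*(2*(-3*(-4))*(3 - 3*(-4)))))*(55/8) = (14*(36*(2*12*(3 + 12))))*(55/8) = (14*(36*(2*12*15)))*(55/8) = (14*(36*360))*(55/8) = (14*12960)*(55/8) = 181440*(55/8) = 1247400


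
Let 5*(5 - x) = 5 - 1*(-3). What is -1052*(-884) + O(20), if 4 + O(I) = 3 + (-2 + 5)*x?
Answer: 4649886/5 ≈ 9.2998e+5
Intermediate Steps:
x = 17/5 (x = 5 - (5 - 1*(-3))/5 = 5 - (5 + 3)/5 = 5 - 1/5*8 = 5 - 8/5 = 17/5 ≈ 3.4000)
O(I) = 46/5 (O(I) = -4 + (3 + (-2 + 5)*(17/5)) = -4 + (3 + 3*(17/5)) = -4 + (3 + 51/5) = -4 + 66/5 = 46/5)
-1052*(-884) + O(20) = -1052*(-884) + 46/5 = 929968 + 46/5 = 4649886/5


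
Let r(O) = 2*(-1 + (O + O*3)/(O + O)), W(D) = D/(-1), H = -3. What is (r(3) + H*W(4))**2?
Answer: 196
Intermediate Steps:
W(D) = -D (W(D) = D*(-1) = -D)
r(O) = 2 (r(O) = 2*(-1 + (O + 3*O)/((2*O))) = 2*(-1 + (4*O)*(1/(2*O))) = 2*(-1 + 2) = 2*1 = 2)
(r(3) + H*W(4))**2 = (2 - (-3)*4)**2 = (2 - 3*(-4))**2 = (2 + 12)**2 = 14**2 = 196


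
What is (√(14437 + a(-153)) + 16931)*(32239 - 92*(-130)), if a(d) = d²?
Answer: 748333269 + 44199*√37846 ≈ 7.5693e+8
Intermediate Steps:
(√(14437 + a(-153)) + 16931)*(32239 - 92*(-130)) = (√(14437 + (-153)²) + 16931)*(32239 - 92*(-130)) = (√(14437 + 23409) + 16931)*(32239 + 11960) = (√37846 + 16931)*44199 = (16931 + √37846)*44199 = 748333269 + 44199*√37846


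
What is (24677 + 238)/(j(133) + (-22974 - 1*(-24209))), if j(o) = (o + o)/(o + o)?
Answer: 8305/412 ≈ 20.158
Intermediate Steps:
j(o) = 1 (j(o) = (2*o)/((2*o)) = (2*o)*(1/(2*o)) = 1)
(24677 + 238)/(j(133) + (-22974 - 1*(-24209))) = (24677 + 238)/(1 + (-22974 - 1*(-24209))) = 24915/(1 + (-22974 + 24209)) = 24915/(1 + 1235) = 24915/1236 = 24915*(1/1236) = 8305/412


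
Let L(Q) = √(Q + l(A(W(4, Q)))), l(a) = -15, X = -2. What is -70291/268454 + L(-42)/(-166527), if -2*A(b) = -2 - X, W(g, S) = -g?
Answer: -70291/268454 - I*√57/166527 ≈ -0.26184 - 4.5337e-5*I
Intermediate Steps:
A(b) = 0 (A(b) = -(-2 - 1*(-2))/2 = -(-2 + 2)/2 = -½*0 = 0)
L(Q) = √(-15 + Q) (L(Q) = √(Q - 15) = √(-15 + Q))
-70291/268454 + L(-42)/(-166527) = -70291/268454 + √(-15 - 42)/(-166527) = -70291*1/268454 + √(-57)*(-1/166527) = -70291/268454 + (I*√57)*(-1/166527) = -70291/268454 - I*√57/166527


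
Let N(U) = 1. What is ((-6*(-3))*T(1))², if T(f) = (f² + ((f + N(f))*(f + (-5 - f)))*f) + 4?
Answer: 8100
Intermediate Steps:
T(f) = 4 + f² + f*(-5 - 5*f) (T(f) = (f² + ((f + 1)*(f + (-5 - f)))*f) + 4 = (f² + ((1 + f)*(-5))*f) + 4 = (f² + (-5 - 5*f)*f) + 4 = (f² + f*(-5 - 5*f)) + 4 = 4 + f² + f*(-5 - 5*f))
((-6*(-3))*T(1))² = ((-6*(-3))*(4 - 5*1 - 4*1²))² = (18*(4 - 5 - 4*1))² = (18*(4 - 5 - 4))² = (18*(-5))² = (-90)² = 8100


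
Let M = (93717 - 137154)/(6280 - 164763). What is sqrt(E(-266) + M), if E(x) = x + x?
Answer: I*sqrt(13355286179677)/158483 ≈ 23.059*I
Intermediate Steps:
E(x) = 2*x
M = 43437/158483 (M = -43437/(-158483) = -43437*(-1/158483) = 43437/158483 ≈ 0.27408)
sqrt(E(-266) + M) = sqrt(2*(-266) + 43437/158483) = sqrt(-532 + 43437/158483) = sqrt(-84269519/158483) = I*sqrt(13355286179677)/158483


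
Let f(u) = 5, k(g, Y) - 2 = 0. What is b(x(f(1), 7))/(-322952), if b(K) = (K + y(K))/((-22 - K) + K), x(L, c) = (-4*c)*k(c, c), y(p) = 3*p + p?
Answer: -5/126874 ≈ -3.9409e-5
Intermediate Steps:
k(g, Y) = 2 (k(g, Y) = 2 + 0 = 2)
y(p) = 4*p
x(L, c) = -8*c (x(L, c) = -4*c*2 = -8*c)
b(K) = -5*K/22 (b(K) = (K + 4*K)/((-22 - K) + K) = (5*K)/(-22) = (5*K)*(-1/22) = -5*K/22)
b(x(f(1), 7))/(-322952) = -(-20)*7/11/(-322952) = -5/22*(-56)*(-1/322952) = (140/11)*(-1/322952) = -5/126874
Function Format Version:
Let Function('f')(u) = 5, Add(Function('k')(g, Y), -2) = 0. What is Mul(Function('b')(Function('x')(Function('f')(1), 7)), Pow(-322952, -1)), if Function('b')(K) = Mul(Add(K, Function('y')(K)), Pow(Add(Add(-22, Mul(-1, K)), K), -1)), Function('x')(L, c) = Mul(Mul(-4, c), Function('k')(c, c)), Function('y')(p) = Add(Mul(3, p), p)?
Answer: Rational(-5, 126874) ≈ -3.9409e-5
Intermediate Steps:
Function('k')(g, Y) = 2 (Function('k')(g, Y) = Add(2, 0) = 2)
Function('y')(p) = Mul(4, p)
Function('x')(L, c) = Mul(-8, c) (Function('x')(L, c) = Mul(Mul(-4, c), 2) = Mul(-8, c))
Function('b')(K) = Mul(Rational(-5, 22), K) (Function('b')(K) = Mul(Add(K, Mul(4, K)), Pow(Add(Add(-22, Mul(-1, K)), K), -1)) = Mul(Mul(5, K), Pow(-22, -1)) = Mul(Mul(5, K), Rational(-1, 22)) = Mul(Rational(-5, 22), K))
Mul(Function('b')(Function('x')(Function('f')(1), 7)), Pow(-322952, -1)) = Mul(Mul(Rational(-5, 22), Mul(-8, 7)), Pow(-322952, -1)) = Mul(Mul(Rational(-5, 22), -56), Rational(-1, 322952)) = Mul(Rational(140, 11), Rational(-1, 322952)) = Rational(-5, 126874)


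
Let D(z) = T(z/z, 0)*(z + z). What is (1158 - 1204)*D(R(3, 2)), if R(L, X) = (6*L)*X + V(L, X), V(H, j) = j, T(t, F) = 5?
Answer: -17480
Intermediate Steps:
R(L, X) = X + 6*L*X (R(L, X) = (6*L)*X + X = 6*L*X + X = X + 6*L*X)
D(z) = 10*z (D(z) = 5*(z + z) = 5*(2*z) = 10*z)
(1158 - 1204)*D(R(3, 2)) = (1158 - 1204)*(10*(2*(1 + 6*3))) = -460*2*(1 + 18) = -460*2*19 = -460*38 = -46*380 = -17480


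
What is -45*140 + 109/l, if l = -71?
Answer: -447409/71 ≈ -6301.5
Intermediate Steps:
-45*140 + 109/l = -45*140 + 109/(-71) = -6300 + 109*(-1/71) = -6300 - 109/71 = -447409/71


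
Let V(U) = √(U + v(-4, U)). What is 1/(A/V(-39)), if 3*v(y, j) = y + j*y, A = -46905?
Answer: -√105/140715 ≈ -7.2821e-5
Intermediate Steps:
v(y, j) = y/3 + j*y/3 (v(y, j) = (y + j*y)/3 = y/3 + j*y/3)
V(U) = √(-4/3 - U/3) (V(U) = √(U + (⅓)*(-4)*(1 + U)) = √(U + (-4/3 - 4*U/3)) = √(-4/3 - U/3))
1/(A/V(-39)) = 1/(-46905*3/√(-12 - 3*(-39))) = 1/(-46905*3/√(-12 + 117)) = 1/(-46905*√105/35) = 1/(-9381*√105/7) = -√105/140715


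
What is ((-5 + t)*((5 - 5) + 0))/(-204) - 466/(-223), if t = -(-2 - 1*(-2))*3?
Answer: 466/223 ≈ 2.0897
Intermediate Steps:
t = 0 (t = -(-2 + 2)*3 = -1*0*3 = 0*3 = 0)
((-5 + t)*((5 - 5) + 0))/(-204) - 466/(-223) = ((-5 + 0)*((5 - 5) + 0))/(-204) - 466/(-223) = -5*(0 + 0)*(-1/204) - 466*(-1/223) = -5*0*(-1/204) + 466/223 = 0*(-1/204) + 466/223 = 0 + 466/223 = 466/223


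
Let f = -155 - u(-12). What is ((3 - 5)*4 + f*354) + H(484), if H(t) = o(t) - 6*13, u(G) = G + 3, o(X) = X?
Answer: -51286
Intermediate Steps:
u(G) = 3 + G
f = -146 (f = -155 - (3 - 12) = -155 - 1*(-9) = -155 + 9 = -146)
H(t) = -78 + t (H(t) = t - 6*13 = t - 78 = -78 + t)
((3 - 5)*4 + f*354) + H(484) = ((3 - 5)*4 - 146*354) + (-78 + 484) = (-2*4 - 51684) + 406 = (-8 - 51684) + 406 = -51692 + 406 = -51286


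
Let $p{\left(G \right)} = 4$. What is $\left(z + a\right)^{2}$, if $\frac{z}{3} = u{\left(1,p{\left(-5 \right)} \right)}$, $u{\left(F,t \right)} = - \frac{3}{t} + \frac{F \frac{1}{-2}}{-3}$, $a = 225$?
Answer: $\frac{797449}{16} \approx 49841.0$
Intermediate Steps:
$u{\left(F,t \right)} = - \frac{3}{t} + \frac{F}{6}$ ($u{\left(F,t \right)} = - \frac{3}{t} + F \left(- \frac{1}{2}\right) \left(- \frac{1}{3}\right) = - \frac{3}{t} + - \frac{F}{2} \left(- \frac{1}{3}\right) = - \frac{3}{t} + \frac{F}{6}$)
$z = - \frac{7}{4}$ ($z = 3 \left(- \frac{3}{4} + \frac{1}{6} \cdot 1\right) = 3 \left(\left(-3\right) \frac{1}{4} + \frac{1}{6}\right) = 3 \left(- \frac{3}{4} + \frac{1}{6}\right) = 3 \left(- \frac{7}{12}\right) = - \frac{7}{4} \approx -1.75$)
$\left(z + a\right)^{2} = \left(- \frac{7}{4} + 225\right)^{2} = \left(\frac{893}{4}\right)^{2} = \frac{797449}{16}$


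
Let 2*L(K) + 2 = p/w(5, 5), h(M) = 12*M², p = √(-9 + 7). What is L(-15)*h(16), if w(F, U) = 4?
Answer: -3072 + 384*I*√2 ≈ -3072.0 + 543.06*I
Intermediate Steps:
p = I*√2 (p = √(-2) = I*√2 ≈ 1.4142*I)
L(K) = -1 + I*√2/8 (L(K) = -1 + ((I*√2)/4)/2 = -1 + ((I*√2)*(¼))/2 = -1 + (I*√2/4)/2 = -1 + I*√2/8)
L(-15)*h(16) = (-1 + I*√2/8)*(12*16²) = (-1 + I*√2/8)*(12*256) = (-1 + I*√2/8)*3072 = -3072 + 384*I*√2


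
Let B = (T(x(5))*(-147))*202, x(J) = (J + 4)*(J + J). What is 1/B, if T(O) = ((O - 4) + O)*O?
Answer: -1/470352960 ≈ -2.1261e-9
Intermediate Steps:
x(J) = 2*J*(4 + J) (x(J) = (4 + J)*(2*J) = 2*J*(4 + J))
T(O) = O*(-4 + 2*O) (T(O) = ((-4 + O) + O)*O = (-4 + 2*O)*O = O*(-4 + 2*O))
B = -470352960 (B = ((2*(2*5*(4 + 5))*(-2 + 2*5*(4 + 5)))*(-147))*202 = ((2*(2*5*9)*(-2 + 2*5*9))*(-147))*202 = ((2*90*(-2 + 90))*(-147))*202 = ((2*90*88)*(-147))*202 = (15840*(-147))*202 = -2328480*202 = -470352960)
1/B = 1/(-470352960) = -1/470352960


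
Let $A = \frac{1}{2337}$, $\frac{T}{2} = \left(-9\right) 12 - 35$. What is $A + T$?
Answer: $- \frac{668381}{2337} \approx -286.0$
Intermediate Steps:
$T = -286$ ($T = 2 \left(\left(-9\right) 12 - 35\right) = 2 \left(-108 - 35\right) = 2 \left(-143\right) = -286$)
$A = \frac{1}{2337} \approx 0.0004279$
$A + T = \frac{1}{2337} - 286 = - \frac{668381}{2337}$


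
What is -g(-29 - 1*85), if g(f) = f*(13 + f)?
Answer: -11514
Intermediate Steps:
-g(-29 - 1*85) = -(-29 - 1*85)*(13 + (-29 - 1*85)) = -(-29 - 85)*(13 + (-29 - 85)) = -(-114)*(13 - 114) = -(-114)*(-101) = -1*11514 = -11514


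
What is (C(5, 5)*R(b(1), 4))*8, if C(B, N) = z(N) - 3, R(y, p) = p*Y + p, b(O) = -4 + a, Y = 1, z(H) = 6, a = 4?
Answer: 192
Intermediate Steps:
b(O) = 0 (b(O) = -4 + 4 = 0)
R(y, p) = 2*p (R(y, p) = p*1 + p = p + p = 2*p)
C(B, N) = 3 (C(B, N) = 6 - 3 = 3)
(C(5, 5)*R(b(1), 4))*8 = (3*(2*4))*8 = (3*8)*8 = 24*8 = 192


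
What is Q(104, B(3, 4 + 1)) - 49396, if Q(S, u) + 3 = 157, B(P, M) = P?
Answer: -49242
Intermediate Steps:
Q(S, u) = 154 (Q(S, u) = -3 + 157 = 154)
Q(104, B(3, 4 + 1)) - 49396 = 154 - 49396 = -49242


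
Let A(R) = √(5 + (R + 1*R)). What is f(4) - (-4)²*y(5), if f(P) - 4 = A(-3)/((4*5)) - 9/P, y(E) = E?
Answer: -313/4 + I/20 ≈ -78.25 + 0.05*I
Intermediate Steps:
A(R) = √(5 + 2*R) (A(R) = √(5 + (R + R)) = √(5 + 2*R))
f(P) = 4 - 9/P + I/20 (f(P) = 4 + (√(5 + 2*(-3))/((4*5)) - 9/P) = 4 + (√(5 - 6)/20 - 9/P) = 4 + (√(-1)*(1/20) - 9/P) = 4 + (I*(1/20) - 9/P) = 4 + (I/20 - 9/P) = 4 + (-9/P + I/20) = 4 - 9/P + I/20)
f(4) - (-4)²*y(5) = (4 - 9/4 + I/20) - (-4)²*5 = (4 - 9*¼ + I/20) - 16*5 = (4 - 9/4 + I/20) - 1*80 = (7/4 + I/20) - 80 = -313/4 + I/20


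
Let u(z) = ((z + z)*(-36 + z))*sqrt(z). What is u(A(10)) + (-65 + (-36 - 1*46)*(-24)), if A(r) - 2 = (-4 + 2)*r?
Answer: 1903 + 5832*I*sqrt(2) ≈ 1903.0 + 8247.7*I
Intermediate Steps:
A(r) = 2 - 2*r (A(r) = 2 + (-4 + 2)*r = 2 - 2*r)
u(z) = 2*z**(3/2)*(-36 + z) (u(z) = ((2*z)*(-36 + z))*sqrt(z) = (2*z*(-36 + z))*sqrt(z) = 2*z**(3/2)*(-36 + z))
u(A(10)) + (-65 + (-36 - 1*46)*(-24)) = 2*(2 - 2*10)**(3/2)*(-36 + (2 - 2*10)) + (-65 + (-36 - 1*46)*(-24)) = 2*(2 - 20)**(3/2)*(-36 + (2 - 20)) + (-65 + (-36 - 46)*(-24)) = 2*(-18)**(3/2)*(-36 - 18) + (-65 - 82*(-24)) = 2*(-54*I*sqrt(2))*(-54) + (-65 + 1968) = 5832*I*sqrt(2) + 1903 = 1903 + 5832*I*sqrt(2)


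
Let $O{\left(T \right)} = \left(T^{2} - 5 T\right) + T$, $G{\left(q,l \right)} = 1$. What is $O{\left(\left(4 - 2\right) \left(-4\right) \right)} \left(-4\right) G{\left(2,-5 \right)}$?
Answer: $-384$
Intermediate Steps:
$O{\left(T \right)} = T^{2} - 4 T$
$O{\left(\left(4 - 2\right) \left(-4\right) \right)} \left(-4\right) G{\left(2,-5 \right)} = \left(4 - 2\right) \left(-4\right) \left(-4 + \left(4 - 2\right) \left(-4\right)\right) \left(-4\right) 1 = 2 \left(-4\right) \left(-4 + 2 \left(-4\right)\right) \left(-4\right) 1 = - 8 \left(-4 - 8\right) \left(-4\right) 1 = \left(-8\right) \left(-12\right) \left(-4\right) 1 = 96 \left(-4\right) 1 = \left(-384\right) 1 = -384$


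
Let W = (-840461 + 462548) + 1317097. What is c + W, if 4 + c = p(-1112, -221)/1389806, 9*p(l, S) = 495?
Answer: 118661636285/126346 ≈ 9.3918e+5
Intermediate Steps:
p(l, S) = 55 (p(l, S) = (⅑)*495 = 55)
c = -505379/126346 (c = -4 + 55/1389806 = -4 + 55*(1/1389806) = -4 + 5/126346 = -505379/126346 ≈ -4.0000)
W = 939184 (W = -377913 + 1317097 = 939184)
c + W = -505379/126346 + 939184 = 118661636285/126346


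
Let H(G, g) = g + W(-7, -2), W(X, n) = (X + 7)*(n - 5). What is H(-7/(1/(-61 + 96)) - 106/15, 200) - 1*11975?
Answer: -11775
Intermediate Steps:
W(X, n) = (-5 + n)*(7 + X) (W(X, n) = (7 + X)*(-5 + n) = (-5 + n)*(7 + X))
H(G, g) = g (H(G, g) = g + (-35 - 5*(-7) + 7*(-2) - 7*(-2)) = g + (-35 + 35 - 14 + 14) = g + 0 = g)
H(-7/(1/(-61 + 96)) - 106/15, 200) - 1*11975 = 200 - 1*11975 = 200 - 11975 = -11775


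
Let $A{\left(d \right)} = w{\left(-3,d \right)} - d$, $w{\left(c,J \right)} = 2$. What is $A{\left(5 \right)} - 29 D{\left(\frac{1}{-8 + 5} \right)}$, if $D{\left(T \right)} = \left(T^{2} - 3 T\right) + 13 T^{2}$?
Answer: $- \frac{694}{9} \approx -77.111$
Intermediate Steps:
$A{\left(d \right)} = 2 - d$
$D{\left(T \right)} = - 3 T + 14 T^{2}$
$A{\left(5 \right)} - 29 D{\left(\frac{1}{-8 + 5} \right)} = \left(2 - 5\right) - 29 \frac{-3 + \frac{14}{-8 + 5}}{-8 + 5} = \left(2 - 5\right) - 29 \frac{-3 + \frac{14}{-3}}{-3} = -3 - 29 \left(- \frac{-3 + 14 \left(- \frac{1}{3}\right)}{3}\right) = -3 - 29 \left(- \frac{-3 - \frac{14}{3}}{3}\right) = -3 - 29 \left(\left(- \frac{1}{3}\right) \left(- \frac{23}{3}\right)\right) = -3 - \frac{667}{9} = - \frac{694}{9}$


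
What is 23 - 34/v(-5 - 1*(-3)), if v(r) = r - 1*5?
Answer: 195/7 ≈ 27.857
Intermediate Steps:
v(r) = -5 + r (v(r) = r - 5 = -5 + r)
23 - 34/v(-5 - 1*(-3)) = 23 - 34/(-5 + (-5 - 1*(-3))) = 23 - 34/(-5 + (-5 + 3)) = 23 - 34/(-5 - 2) = 23 - 34/(-7) = 23 - 34*(-⅐) = 23 + 34/7 = 195/7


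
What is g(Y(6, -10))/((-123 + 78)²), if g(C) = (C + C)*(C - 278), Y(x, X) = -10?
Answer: 128/45 ≈ 2.8444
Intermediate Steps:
g(C) = 2*C*(-278 + C) (g(C) = (2*C)*(-278 + C) = 2*C*(-278 + C))
g(Y(6, -10))/((-123 + 78)²) = (2*(-10)*(-278 - 10))/((-123 + 78)²) = (2*(-10)*(-288))/((-45)²) = 5760/2025 = 5760*(1/2025) = 128/45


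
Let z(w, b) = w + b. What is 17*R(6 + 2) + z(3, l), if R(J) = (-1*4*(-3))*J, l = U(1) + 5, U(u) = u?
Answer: 1641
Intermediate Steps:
l = 6 (l = 1 + 5 = 6)
z(w, b) = b + w
R(J) = 12*J (R(J) = (-4*(-3))*J = 12*J)
17*R(6 + 2) + z(3, l) = 17*(12*(6 + 2)) + (6 + 3) = 17*(12*8) + 9 = 17*96 + 9 = 1632 + 9 = 1641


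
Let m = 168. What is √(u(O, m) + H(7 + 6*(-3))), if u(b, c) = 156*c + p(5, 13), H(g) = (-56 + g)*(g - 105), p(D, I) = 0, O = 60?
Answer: 2*√8495 ≈ 184.34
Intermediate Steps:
H(g) = (-105 + g)*(-56 + g) (H(g) = (-56 + g)*(-105 + g) = (-105 + g)*(-56 + g))
u(b, c) = 156*c (u(b, c) = 156*c + 0 = 156*c)
√(u(O, m) + H(7 + 6*(-3))) = √(156*168 + (5880 + (7 + 6*(-3))² - 161*(7 + 6*(-3)))) = √(26208 + (5880 + (7 - 18)² - 161*(7 - 18))) = √(26208 + (5880 + (-11)² - 161*(-11))) = √(26208 + (5880 + 121 + 1771)) = √(26208 + 7772) = √33980 = 2*√8495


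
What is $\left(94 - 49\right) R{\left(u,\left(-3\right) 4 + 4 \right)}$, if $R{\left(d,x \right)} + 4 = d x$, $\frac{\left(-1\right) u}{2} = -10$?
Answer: $-7380$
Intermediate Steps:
$u = 20$ ($u = \left(-2\right) \left(-10\right) = 20$)
$R{\left(d,x \right)} = -4 + d x$
$\left(94 - 49\right) R{\left(u,\left(-3\right) 4 + 4 \right)} = \left(94 - 49\right) \left(-4 + 20 \left(\left(-3\right) 4 + 4\right)\right) = \left(94 - 49\right) \left(-4 + 20 \left(-12 + 4\right)\right) = 45 \left(-4 + 20 \left(-8\right)\right) = 45 \left(-4 - 160\right) = 45 \left(-164\right) = -7380$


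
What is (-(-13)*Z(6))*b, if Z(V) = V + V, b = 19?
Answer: 2964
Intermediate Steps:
Z(V) = 2*V
(-(-13)*Z(6))*b = -(-13)*2*6*19 = -(-13)*12*19 = -13*(-12)*19 = 156*19 = 2964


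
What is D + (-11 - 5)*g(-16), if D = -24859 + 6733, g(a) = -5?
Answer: -18046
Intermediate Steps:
D = -18126
D + (-11 - 5)*g(-16) = -18126 + (-11 - 5)*(-5) = -18126 - 16*(-5) = -18126 + 80 = -18046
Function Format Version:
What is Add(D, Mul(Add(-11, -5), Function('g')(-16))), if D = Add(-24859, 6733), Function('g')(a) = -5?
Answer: -18046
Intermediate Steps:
D = -18126
Add(D, Mul(Add(-11, -5), Function('g')(-16))) = Add(-18126, Mul(Add(-11, -5), -5)) = Add(-18126, Mul(-16, -5)) = Add(-18126, 80) = -18046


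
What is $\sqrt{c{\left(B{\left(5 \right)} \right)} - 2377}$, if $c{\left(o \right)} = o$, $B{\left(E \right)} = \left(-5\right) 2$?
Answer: $i \sqrt{2387} \approx 48.857 i$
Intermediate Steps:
$B{\left(E \right)} = -10$
$\sqrt{c{\left(B{\left(5 \right)} \right)} - 2377} = \sqrt{-10 - 2377} = \sqrt{-2387} = i \sqrt{2387}$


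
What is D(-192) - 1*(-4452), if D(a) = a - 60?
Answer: 4200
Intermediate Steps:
D(a) = -60 + a
D(-192) - 1*(-4452) = (-60 - 192) - 1*(-4452) = -252 + 4452 = 4200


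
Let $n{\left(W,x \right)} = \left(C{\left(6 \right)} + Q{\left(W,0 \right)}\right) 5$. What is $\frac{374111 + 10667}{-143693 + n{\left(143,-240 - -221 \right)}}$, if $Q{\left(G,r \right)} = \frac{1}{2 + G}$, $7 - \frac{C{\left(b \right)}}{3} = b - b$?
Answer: $- \frac{11158562}{4164051} \approx -2.6797$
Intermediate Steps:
$C{\left(b \right)} = 21$ ($C{\left(b \right)} = 21 - 3 \left(b - b\right) = 21 - 0 = 21 + 0 = 21$)
$n{\left(W,x \right)} = 105 + \frac{5}{2 + W}$ ($n{\left(W,x \right)} = \left(21 + \frac{1}{2 + W}\right) 5 = 105 + \frac{5}{2 + W}$)
$\frac{374111 + 10667}{-143693 + n{\left(143,-240 - -221 \right)}} = \frac{374111 + 10667}{-143693 + \frac{5 \left(43 + 21 \cdot 143\right)}{2 + 143}} = \frac{384778}{-143693 + \frac{5 \left(43 + 3003\right)}{145}} = \frac{384778}{-143693 + 5 \cdot \frac{1}{145} \cdot 3046} = \frac{384778}{-143693 + \frac{3046}{29}} = \frac{384778}{- \frac{4164051}{29}} = 384778 \left(- \frac{29}{4164051}\right) = - \frac{11158562}{4164051}$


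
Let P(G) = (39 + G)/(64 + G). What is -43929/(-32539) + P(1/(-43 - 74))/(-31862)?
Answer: 5239574693354/3881102142983 ≈ 1.3500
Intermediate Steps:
P(G) = (39 + G)/(64 + G)
-43929/(-32539) + P(1/(-43 - 74))/(-31862) = -43929/(-32539) + ((39 + 1/(-43 - 74))/(64 + 1/(-43 - 74)))/(-31862) = -43929*(-1/32539) + ((39 + 1/(-117))/(64 + 1/(-117)))*(-1/31862) = 43929/32539 + ((39 - 1/117)/(64 - 1/117))*(-1/31862) = 43929/32539 + ((4562/117)/(7487/117))*(-1/31862) = 43929/32539 + ((117/7487)*(4562/117))*(-1/31862) = 43929/32539 + (4562/7487)*(-1/31862) = 43929/32539 - 2281/119275397 = 5239574693354/3881102142983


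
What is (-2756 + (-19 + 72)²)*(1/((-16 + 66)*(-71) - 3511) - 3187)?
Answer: -1192680624/7061 ≈ -1.6891e+5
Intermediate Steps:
(-2756 + (-19 + 72)²)*(1/((-16 + 66)*(-71) - 3511) - 3187) = (-2756 + 53²)*(1/(50*(-71) - 3511) - 3187) = (-2756 + 2809)*(1/(-3550 - 3511) - 3187) = 53*(1/(-7061) - 3187) = 53*(-1/7061 - 3187) = 53*(-22503408/7061) = -1192680624/7061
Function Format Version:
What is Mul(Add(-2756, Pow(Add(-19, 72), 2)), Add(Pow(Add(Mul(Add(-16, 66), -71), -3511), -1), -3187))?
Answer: Rational(-1192680624, 7061) ≈ -1.6891e+5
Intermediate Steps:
Mul(Add(-2756, Pow(Add(-19, 72), 2)), Add(Pow(Add(Mul(Add(-16, 66), -71), -3511), -1), -3187)) = Mul(Add(-2756, Pow(53, 2)), Add(Pow(Add(Mul(50, -71), -3511), -1), -3187)) = Mul(Add(-2756, 2809), Add(Pow(Add(-3550, -3511), -1), -3187)) = Mul(53, Add(Pow(-7061, -1), -3187)) = Mul(53, Add(Rational(-1, 7061), -3187)) = Mul(53, Rational(-22503408, 7061)) = Rational(-1192680624, 7061)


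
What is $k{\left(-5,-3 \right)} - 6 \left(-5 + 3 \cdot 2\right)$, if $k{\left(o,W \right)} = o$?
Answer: $-11$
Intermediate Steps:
$k{\left(-5,-3 \right)} - 6 \left(-5 + 3 \cdot 2\right) = -5 - 6 \left(-5 + 3 \cdot 2\right) = -5 - 6 \left(-5 + 6\right) = -5 - 6 = -11$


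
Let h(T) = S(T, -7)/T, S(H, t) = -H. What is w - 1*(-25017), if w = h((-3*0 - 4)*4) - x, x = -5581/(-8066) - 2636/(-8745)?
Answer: 1764487776899/70537170 ≈ 25015.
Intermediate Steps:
h(T) = -1 (h(T) = (-T)/T = -1)
x = 70067821/70537170 (x = -5581*(-1/8066) - 2636*(-1/8745) = 5581/8066 + 2636/8745 = 70067821/70537170 ≈ 0.99335)
w = -140604991/70537170 (w = -1 - 1*70067821/70537170 = -1 - 70067821/70537170 = -140604991/70537170 ≈ -1.9933)
w - 1*(-25017) = -140604991/70537170 - 1*(-25017) = -140604991/70537170 + 25017 = 1764487776899/70537170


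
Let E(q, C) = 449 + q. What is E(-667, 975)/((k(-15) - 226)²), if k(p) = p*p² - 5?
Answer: -109/6501618 ≈ -1.6765e-5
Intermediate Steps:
k(p) = -5 + p³ (k(p) = p³ - 5 = -5 + p³)
E(-667, 975)/((k(-15) - 226)²) = (449 - 667)/(((-5 + (-15)³) - 226)²) = -218/((-5 - 3375) - 226)² = -218/(-3380 - 226)² = -218/((-3606)²) = -218/13003236 = -218*1/13003236 = -109/6501618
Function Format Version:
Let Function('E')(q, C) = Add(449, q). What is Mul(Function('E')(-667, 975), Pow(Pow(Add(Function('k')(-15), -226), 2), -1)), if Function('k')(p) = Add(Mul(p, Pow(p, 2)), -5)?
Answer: Rational(-109, 6501618) ≈ -1.6765e-5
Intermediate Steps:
Function('k')(p) = Add(-5, Pow(p, 3)) (Function('k')(p) = Add(Pow(p, 3), -5) = Add(-5, Pow(p, 3)))
Mul(Function('E')(-667, 975), Pow(Pow(Add(Function('k')(-15), -226), 2), -1)) = Mul(Add(449, -667), Pow(Pow(Add(Add(-5, Pow(-15, 3)), -226), 2), -1)) = Mul(-218, Pow(Pow(Add(Add(-5, -3375), -226), 2), -1)) = Mul(-218, Pow(Pow(Add(-3380, -226), 2), -1)) = Mul(-218, Pow(Pow(-3606, 2), -1)) = Mul(-218, Pow(13003236, -1)) = Mul(-218, Rational(1, 13003236)) = Rational(-109, 6501618)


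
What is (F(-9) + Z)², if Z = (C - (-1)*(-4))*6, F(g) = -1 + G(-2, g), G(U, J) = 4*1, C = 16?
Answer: 5625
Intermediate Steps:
G(U, J) = 4
F(g) = 3 (F(g) = -1 + 4 = 3)
Z = 72 (Z = (16 - (-1)*(-4))*6 = (16 - 1*4)*6 = (16 - 4)*6 = 12*6 = 72)
(F(-9) + Z)² = (3 + 72)² = 75² = 5625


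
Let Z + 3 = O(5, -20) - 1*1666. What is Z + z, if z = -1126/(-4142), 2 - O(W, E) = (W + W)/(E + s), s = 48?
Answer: -48335471/28994 ≈ -1667.1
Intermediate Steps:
O(W, E) = 2 - 2*W/(48 + E) (O(W, E) = 2 - (W + W)/(E + 48) = 2 - 2*W/(48 + E))
Z = -23343/14 (Z = -3 + (2*(48 - 20 - 1*5)/(48 - 20) - 1*1666) = -3 + (2*(48 - 20 - 5)/28 - 1666) = -3 + (2*(1/28)*23 - 1666) = -3 + (23/14 - 1666) = -3 - 23301/14 = -23343/14 ≈ -1667.4)
z = 563/2071 (z = -1126*(-1/4142) = 563/2071 ≈ 0.27185)
Z + z = -23343/14 + 563/2071 = -48335471/28994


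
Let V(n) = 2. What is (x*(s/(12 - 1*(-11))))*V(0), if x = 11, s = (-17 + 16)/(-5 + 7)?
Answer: -11/23 ≈ -0.47826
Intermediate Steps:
s = -½ (s = -1/2 = -1*½ = -½ ≈ -0.50000)
(x*(s/(12 - 1*(-11))))*V(0) = (11*(-1/(2*(12 - 1*(-11)))))*2 = (11*(-1/(2*(12 + 11))))*2 = (11*(-½/23))*2 = (11*(-½*1/23))*2 = (11*(-1/46))*2 = -11/46*2 = -11/23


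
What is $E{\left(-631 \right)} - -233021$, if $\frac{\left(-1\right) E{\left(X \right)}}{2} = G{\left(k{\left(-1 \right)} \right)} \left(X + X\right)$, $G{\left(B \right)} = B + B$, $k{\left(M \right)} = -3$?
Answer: $217877$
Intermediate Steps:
$G{\left(B \right)} = 2 B$
$E{\left(X \right)} = 24 X$ ($E{\left(X \right)} = - 2 \cdot 2 \left(-3\right) \left(X + X\right) = - 2 \left(- 6 \cdot 2 X\right) = - 2 \left(- 12 X\right) = 24 X$)
$E{\left(-631 \right)} - -233021 = 24 \left(-631\right) - -233021 = -15144 + 233021 = 217877$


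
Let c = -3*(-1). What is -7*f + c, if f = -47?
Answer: 332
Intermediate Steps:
c = 3
-7*f + c = -7*(-47) + 3 = 329 + 3 = 332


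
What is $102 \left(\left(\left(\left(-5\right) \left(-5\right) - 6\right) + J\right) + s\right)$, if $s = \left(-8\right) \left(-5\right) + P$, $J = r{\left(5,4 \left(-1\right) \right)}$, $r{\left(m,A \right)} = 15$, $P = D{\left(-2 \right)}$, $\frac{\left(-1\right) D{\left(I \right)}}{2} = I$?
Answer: $7956$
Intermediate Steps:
$D{\left(I \right)} = - 2 I$
$P = 4$ ($P = \left(-2\right) \left(-2\right) = 4$)
$J = 15$
$s = 44$ ($s = \left(-8\right) \left(-5\right) + 4 = 40 + 4 = 44$)
$102 \left(\left(\left(\left(-5\right) \left(-5\right) - 6\right) + J\right) + s\right) = 102 \left(\left(\left(\left(-5\right) \left(-5\right) - 6\right) + 15\right) + 44\right) = 102 \left(\left(\left(25 - 6\right) + 15\right) + 44\right) = 102 \left(\left(19 + 15\right) + 44\right) = 102 \left(34 + 44\right) = 102 \cdot 78 = 7956$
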